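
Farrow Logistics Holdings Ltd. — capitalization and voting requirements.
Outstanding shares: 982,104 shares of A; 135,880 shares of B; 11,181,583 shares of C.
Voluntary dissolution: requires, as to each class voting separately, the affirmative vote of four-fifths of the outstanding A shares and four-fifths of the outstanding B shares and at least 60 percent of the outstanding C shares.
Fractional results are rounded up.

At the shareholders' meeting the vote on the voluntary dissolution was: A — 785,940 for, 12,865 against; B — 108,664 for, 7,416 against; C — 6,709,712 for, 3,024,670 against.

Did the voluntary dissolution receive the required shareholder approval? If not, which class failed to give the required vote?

Not approved — the B shares did not give the required vote.

A: 4/5 of 982104 = 785683.20, rounded up to 785684; 785,684 required, 785,940 in favor — approved.
B: 4/5 of 135880 = 108704; 108,704 required, 108,664 in favor — not approved.
C: 3/5 of 11181583 = 6708949.80, rounded up to 6708950; 6,708,950 required, 6,709,712 in favor — approved.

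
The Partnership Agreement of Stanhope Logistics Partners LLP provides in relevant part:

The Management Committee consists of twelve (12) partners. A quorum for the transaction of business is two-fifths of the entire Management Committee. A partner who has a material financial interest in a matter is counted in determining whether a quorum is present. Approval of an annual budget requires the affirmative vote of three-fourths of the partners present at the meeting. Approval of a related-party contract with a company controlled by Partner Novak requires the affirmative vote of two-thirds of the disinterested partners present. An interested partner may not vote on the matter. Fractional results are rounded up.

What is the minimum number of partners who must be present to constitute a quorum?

5

2/5 of 12 = 4.80, rounded up to 5.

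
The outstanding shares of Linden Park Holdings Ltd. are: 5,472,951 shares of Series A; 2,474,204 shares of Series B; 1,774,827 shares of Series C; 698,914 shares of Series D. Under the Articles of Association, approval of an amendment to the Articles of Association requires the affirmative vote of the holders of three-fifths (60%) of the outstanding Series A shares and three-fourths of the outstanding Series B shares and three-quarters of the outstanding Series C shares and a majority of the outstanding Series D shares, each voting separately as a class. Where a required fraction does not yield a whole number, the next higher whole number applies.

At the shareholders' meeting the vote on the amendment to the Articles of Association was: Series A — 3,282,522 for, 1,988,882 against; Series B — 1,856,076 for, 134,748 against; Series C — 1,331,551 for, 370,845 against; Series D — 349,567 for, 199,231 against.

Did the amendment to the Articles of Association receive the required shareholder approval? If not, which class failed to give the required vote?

Series A: 3/5 of 5472951 = 3283770.60, rounded up to 3283771; 3,283,771 required, 3,282,522 in favor — not approved.
Series B: 3/4 of 2474204 = 1855653; 1,855,653 required, 1,856,076 in favor — approved.
Series C: 3/4 of 1774827 = 1331120.25, rounded up to 1331121; 1,331,121 required, 1,331,551 in favor — approved.
Series D: a majority of 698914 is 349458; 349,458 required, 349,567 in favor — approved.

Not approved — the Series A shares did not give the required vote.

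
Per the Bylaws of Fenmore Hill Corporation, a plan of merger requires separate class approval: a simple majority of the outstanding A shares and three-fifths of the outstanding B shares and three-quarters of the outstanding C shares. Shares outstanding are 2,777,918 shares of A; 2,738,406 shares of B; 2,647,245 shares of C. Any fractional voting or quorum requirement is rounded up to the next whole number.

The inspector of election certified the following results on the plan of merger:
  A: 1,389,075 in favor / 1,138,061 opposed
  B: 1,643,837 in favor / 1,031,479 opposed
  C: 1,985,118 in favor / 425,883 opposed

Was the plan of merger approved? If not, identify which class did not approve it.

A: a majority of 2777918 is 1388960; 1,388,960 required, 1,389,075 in favor — approved.
B: 3/5 of 2738406 = 1643043.60, rounded up to 1643044; 1,643,044 required, 1,643,837 in favor — approved.
C: 3/4 of 2647245 = 1985433.75, rounded up to 1985434; 1,985,434 required, 1,985,118 in favor — not approved.

Not approved — the C shares did not give the required vote.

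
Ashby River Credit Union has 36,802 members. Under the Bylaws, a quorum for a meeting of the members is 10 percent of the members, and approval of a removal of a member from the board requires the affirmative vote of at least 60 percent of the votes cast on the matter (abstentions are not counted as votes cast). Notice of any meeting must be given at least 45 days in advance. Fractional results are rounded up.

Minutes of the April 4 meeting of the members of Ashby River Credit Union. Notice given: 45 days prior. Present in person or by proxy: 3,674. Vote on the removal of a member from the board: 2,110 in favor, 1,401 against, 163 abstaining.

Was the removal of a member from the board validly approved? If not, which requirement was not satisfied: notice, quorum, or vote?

Notice: 45 days given; 45 required. Satisfied.
Quorum: 10% of 36,802 = 3,680.20, rounded up to 3,681; 3,674 present. Not satisfied.
Vote: requires three-fifths of the votes cast (3,674 − 163 abstaining = 3,511); 3/5 of 3511 = 2106.60, rounded up to 2107, so 2,107 needed; 2,110 in favor. Satisfied.

Invalid — quorum requirement not satisfied.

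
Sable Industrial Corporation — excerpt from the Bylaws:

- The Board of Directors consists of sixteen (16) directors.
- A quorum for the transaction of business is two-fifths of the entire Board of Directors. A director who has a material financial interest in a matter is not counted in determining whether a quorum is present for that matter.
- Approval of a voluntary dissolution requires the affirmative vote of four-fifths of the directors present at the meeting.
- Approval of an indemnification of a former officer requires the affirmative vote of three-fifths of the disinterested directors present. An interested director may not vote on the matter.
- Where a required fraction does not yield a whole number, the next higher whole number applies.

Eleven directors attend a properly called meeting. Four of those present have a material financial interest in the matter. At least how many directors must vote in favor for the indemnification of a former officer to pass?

5

The indemnification of a former officer requires three-fifths of the disinterested directors present (11 − 4 = 7).
3/5 of 7 = 4.20, rounded up to 5.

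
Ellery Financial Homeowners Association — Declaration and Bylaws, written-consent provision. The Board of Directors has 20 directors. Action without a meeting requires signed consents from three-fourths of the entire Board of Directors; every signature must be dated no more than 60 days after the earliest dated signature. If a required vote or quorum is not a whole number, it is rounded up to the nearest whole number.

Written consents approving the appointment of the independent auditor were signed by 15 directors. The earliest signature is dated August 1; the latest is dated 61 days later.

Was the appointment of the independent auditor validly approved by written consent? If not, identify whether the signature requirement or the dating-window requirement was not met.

Signatures required: three-fourths of 20 — 3/4 of 20 = 15, so 15 needed; 15 signed. Sufficient.
Dating window: the latest signature is 61 days after the earliest; the limit is 60 days. Outside the window.

Not effective — dating-window requirement not satisfied.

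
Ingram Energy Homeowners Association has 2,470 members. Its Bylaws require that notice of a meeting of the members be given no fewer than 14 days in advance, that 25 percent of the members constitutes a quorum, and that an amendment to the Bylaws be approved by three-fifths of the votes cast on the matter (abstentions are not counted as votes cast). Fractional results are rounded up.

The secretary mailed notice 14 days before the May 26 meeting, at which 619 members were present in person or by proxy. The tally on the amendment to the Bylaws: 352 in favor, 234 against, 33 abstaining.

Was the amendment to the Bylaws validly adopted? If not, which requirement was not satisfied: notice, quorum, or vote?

Valid — all requirements satisfied.

Notice: 14 days given; 14 required. Satisfied.
Quorum: 25% of 2,470 = 617.50, rounded up to 618; 619 present. Satisfied.
Vote: requires three-fifths of the votes cast (619 − 33 abstaining = 586); 3/5 of 586 = 351.60, rounded up to 352, so 352 needed; 352 in favor. Satisfied.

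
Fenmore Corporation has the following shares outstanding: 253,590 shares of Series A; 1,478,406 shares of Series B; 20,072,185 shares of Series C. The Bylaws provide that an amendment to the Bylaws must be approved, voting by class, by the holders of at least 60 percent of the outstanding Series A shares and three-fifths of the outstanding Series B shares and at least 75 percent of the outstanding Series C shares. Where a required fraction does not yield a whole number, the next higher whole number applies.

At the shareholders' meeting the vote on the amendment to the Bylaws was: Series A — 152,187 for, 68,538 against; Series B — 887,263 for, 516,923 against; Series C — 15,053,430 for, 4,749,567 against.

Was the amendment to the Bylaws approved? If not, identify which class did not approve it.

Series A: 3/5 of 253590 = 152154; 152,154 required, 152,187 in favor — approved.
Series B: 3/5 of 1478406 = 887043.60, rounded up to 887044; 887,044 required, 887,263 in favor — approved.
Series C: 3/4 of 20072185 = 15054138.75, rounded up to 15054139; 15,054,139 required, 15,053,430 in favor — not approved.

Not approved — the Series C shares did not give the required vote.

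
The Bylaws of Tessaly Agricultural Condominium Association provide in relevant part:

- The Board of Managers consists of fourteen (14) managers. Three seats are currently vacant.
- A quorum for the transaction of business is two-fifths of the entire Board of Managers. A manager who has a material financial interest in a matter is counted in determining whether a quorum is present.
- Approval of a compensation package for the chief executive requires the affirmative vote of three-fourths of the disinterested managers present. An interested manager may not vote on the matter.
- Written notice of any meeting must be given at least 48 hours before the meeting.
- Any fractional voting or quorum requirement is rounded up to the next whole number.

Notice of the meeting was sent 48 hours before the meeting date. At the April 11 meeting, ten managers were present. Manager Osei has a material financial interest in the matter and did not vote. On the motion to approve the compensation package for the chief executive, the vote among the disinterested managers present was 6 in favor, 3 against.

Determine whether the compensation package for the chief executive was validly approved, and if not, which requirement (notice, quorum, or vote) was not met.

Notice: 48 hours given; 48 required (48 ≥ 48). Satisfied.
Quorum: 10 present (interested managers count toward quorum); quorum is 6. Satisfied.
Vote: the compensation package for the chief executive requires three-fourths of the disinterested managers present (10 − 1 = 9). 3/4 of 9 = 6.75, rounded up to 7, so 7 affirmative votes are needed; 6 voted in favor. Not satisfied.

Invalid — vote requirement not satisfied.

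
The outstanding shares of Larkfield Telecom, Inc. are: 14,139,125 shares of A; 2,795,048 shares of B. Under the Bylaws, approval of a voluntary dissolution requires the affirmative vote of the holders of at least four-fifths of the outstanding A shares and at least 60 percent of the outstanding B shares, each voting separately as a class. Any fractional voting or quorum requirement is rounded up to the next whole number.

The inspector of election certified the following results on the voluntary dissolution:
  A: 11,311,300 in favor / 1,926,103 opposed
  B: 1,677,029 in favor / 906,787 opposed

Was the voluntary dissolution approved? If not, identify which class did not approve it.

A: 4/5 of 14139125 = 11311300; 11,311,300 required, 11,311,300 in favor — approved.
B: 3/5 of 2795048 = 1677028.80, rounded up to 1677029; 1,677,029 required, 1,677,029 in favor — approved.

Approved — every class gave the required vote.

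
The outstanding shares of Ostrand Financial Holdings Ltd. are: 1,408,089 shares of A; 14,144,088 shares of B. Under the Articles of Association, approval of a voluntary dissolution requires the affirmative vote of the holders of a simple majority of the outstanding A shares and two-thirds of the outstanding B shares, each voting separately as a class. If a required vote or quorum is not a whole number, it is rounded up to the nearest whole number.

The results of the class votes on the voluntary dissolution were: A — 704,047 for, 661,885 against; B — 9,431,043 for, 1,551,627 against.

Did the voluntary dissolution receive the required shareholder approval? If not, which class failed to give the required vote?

A: a majority of 1408089 is 704045; 704,045 required, 704,047 in favor — approved.
B: 2/3 of 14144088 = 9429392; 9,429,392 required, 9,431,043 in favor — approved.

Approved — every class gave the required vote.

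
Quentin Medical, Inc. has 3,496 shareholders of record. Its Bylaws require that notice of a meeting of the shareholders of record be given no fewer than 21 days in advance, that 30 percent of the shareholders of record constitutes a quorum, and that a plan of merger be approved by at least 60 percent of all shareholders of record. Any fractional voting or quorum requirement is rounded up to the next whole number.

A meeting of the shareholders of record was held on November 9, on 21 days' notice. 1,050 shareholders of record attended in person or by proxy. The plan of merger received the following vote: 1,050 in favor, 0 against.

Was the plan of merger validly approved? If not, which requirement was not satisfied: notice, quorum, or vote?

Notice: 21 days given; 21 required. Satisfied.
Quorum: 30% of 3,496 = 1,048.80, rounded up to 1,049; 1,050 present. Satisfied.
Vote: requires three-fifths of all shareholders of record (3,496); 3/5 of 3496 = 2097.60, rounded up to 2098, so 2,098 needed; 1,050 in favor. Not satisfied.

Invalid — vote requirement not satisfied.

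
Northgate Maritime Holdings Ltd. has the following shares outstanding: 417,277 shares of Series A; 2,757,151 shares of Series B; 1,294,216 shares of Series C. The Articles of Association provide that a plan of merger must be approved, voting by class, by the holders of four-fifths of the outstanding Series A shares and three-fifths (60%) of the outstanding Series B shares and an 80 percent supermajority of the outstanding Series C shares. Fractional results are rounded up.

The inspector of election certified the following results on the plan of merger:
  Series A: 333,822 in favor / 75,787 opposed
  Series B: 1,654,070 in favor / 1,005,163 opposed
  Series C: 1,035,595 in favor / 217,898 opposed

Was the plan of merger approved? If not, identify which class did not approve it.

Not approved — the Series B shares did not give the required vote.

Series A: 4/5 of 417277 = 333821.60, rounded up to 333822; 333,822 required, 333,822 in favor — approved.
Series B: 3/5 of 2757151 = 1654290.60, rounded up to 1654291; 1,654,291 required, 1,654,070 in favor — not approved.
Series C: 4/5 of 1294216 = 1035372.80, rounded up to 1035373; 1,035,373 required, 1,035,595 in favor — approved.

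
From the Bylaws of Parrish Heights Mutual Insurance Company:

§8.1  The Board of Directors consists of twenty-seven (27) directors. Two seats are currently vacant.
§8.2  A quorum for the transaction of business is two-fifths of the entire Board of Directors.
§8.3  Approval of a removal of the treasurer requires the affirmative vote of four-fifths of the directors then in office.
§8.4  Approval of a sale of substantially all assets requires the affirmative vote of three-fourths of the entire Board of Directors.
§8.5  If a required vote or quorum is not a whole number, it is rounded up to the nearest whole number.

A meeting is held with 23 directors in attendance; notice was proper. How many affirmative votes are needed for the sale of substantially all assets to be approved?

21

The sale of substantially all assets requires three-fourths of the entire Board of Directors (27).
3/4 of 27 = 20.25, rounded up to 21.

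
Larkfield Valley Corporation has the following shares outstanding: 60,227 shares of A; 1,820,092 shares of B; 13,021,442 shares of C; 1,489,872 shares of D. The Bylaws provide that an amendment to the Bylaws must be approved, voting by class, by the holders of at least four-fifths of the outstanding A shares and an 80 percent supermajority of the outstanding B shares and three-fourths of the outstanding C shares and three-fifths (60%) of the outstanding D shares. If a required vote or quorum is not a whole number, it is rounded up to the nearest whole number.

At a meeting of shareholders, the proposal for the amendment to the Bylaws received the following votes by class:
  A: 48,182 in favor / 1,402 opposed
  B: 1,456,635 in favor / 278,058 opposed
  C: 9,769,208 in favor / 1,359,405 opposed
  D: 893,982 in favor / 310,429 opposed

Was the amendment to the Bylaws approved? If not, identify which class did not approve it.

A: 4/5 of 60227 = 48181.60, rounded up to 48182; 48,182 required, 48,182 in favor — approved.
B: 4/5 of 1820092 = 1456073.60, rounded up to 1456074; 1,456,074 required, 1,456,635 in favor — approved.
C: 3/4 of 13021442 = 9766081.50, rounded up to 9766082; 9,766,082 required, 9,769,208 in favor — approved.
D: 3/5 of 1489872 = 893923.20, rounded up to 893924; 893,924 required, 893,982 in favor — approved.

Approved — every class gave the required vote.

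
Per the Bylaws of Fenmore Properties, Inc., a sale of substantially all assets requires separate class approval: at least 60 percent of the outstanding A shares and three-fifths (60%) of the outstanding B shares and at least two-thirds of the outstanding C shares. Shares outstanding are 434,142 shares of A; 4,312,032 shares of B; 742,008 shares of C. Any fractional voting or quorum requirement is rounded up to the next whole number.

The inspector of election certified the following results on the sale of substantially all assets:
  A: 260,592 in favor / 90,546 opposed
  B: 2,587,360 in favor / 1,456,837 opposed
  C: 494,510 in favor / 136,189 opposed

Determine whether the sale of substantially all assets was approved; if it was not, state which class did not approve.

A: 3/5 of 434142 = 260485.20, rounded up to 260486; 260,486 required, 260,592 in favor — approved.
B: 3/5 of 4312032 = 2587219.20, rounded up to 2587220; 2,587,220 required, 2,587,360 in favor — approved.
C: 2/3 of 742008 = 494672; 494,672 required, 494,510 in favor — not approved.

Not approved — the C shares did not give the required vote.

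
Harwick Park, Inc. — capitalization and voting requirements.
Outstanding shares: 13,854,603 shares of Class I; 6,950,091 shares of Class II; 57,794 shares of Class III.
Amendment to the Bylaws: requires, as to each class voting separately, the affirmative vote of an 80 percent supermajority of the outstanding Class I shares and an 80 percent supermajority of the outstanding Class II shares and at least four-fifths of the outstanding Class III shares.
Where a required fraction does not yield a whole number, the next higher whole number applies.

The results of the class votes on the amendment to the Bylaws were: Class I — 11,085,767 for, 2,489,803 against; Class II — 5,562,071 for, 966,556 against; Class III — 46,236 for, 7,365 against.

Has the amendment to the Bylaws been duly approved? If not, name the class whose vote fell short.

Approved — every class gave the required vote.

Class I: 4/5 of 13854603 = 11083682.40, rounded up to 11083683; 11,083,683 required, 11,085,767 in favor — approved.
Class II: 4/5 of 6950091 = 5560072.80, rounded up to 5560073; 5,560,073 required, 5,562,071 in favor — approved.
Class III: 4/5 of 57794 = 46235.20, rounded up to 46236; 46,236 required, 46,236 in favor — approved.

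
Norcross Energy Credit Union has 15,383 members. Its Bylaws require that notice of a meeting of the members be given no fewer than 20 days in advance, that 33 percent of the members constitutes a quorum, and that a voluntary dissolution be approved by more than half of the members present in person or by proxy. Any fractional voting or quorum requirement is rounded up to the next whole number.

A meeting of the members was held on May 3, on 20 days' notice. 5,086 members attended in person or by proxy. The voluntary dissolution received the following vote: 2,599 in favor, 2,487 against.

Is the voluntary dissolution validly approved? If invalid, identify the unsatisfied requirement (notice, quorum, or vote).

Valid — all requirements satisfied.

Notice: 20 days given; 20 required. Satisfied.
Quorum: 33% of 15,383 = 5,076.39, rounded up to 5,077; 5,086 present. Satisfied.
Vote: requires a majority of those present (5,086); a majority of 5086 is 2544, so 2,544 needed; 2,599 in favor. Satisfied.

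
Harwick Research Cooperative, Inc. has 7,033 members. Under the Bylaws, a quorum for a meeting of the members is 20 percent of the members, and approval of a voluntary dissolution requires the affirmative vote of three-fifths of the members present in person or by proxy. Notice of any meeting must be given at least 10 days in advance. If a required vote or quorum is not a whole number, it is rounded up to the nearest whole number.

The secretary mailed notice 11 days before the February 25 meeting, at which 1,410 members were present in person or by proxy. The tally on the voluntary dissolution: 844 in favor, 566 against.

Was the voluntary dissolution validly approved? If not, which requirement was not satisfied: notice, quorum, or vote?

Notice: 11 days given; 10 required. Satisfied.
Quorum: 20% of 7,033 = 1,406.60, rounded up to 1,407; 1,410 present. Satisfied.
Vote: requires three-fifths of those present (1,410); 3/5 of 1410 = 846, so 846 needed; 844 in favor. Not satisfied.

Invalid — vote requirement not satisfied.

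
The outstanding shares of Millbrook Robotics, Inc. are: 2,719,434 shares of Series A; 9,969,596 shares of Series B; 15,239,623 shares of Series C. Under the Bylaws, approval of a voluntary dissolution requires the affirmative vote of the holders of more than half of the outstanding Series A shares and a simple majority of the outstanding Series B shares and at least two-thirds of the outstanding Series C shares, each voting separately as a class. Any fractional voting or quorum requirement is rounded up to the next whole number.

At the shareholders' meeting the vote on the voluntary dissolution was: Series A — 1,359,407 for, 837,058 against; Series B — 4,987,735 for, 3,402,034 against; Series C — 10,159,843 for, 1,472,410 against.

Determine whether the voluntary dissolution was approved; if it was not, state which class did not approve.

Not approved — the Series A shares did not give the required vote.

Series A: a majority of 2719434 is 1359718; 1,359,718 required, 1,359,407 in favor — not approved.
Series B: a majority of 9969596 is 4984799; 4,984,799 required, 4,987,735 in favor — approved.
Series C: 2/3 of 15239623 = 10159748.67, rounded up to 10159749; 10,159,749 required, 10,159,843 in favor — approved.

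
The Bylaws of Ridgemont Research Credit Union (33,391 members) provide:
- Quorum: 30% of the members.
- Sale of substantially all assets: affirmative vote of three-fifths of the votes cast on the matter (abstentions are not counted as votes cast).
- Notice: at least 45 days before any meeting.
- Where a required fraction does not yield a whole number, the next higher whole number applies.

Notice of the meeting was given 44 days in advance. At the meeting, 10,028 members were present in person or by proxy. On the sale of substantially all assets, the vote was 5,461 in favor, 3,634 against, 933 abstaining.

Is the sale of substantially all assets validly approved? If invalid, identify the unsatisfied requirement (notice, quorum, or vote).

Invalid — notice requirement not satisfied.

Notice: 44 days given; 45 required. Not satisfied.
Quorum: 30% of 33,391 = 10,017.30, rounded up to 10,018; 10,028 present. Satisfied.
Vote: requires three-fifths of the votes cast (10,028 − 933 abstaining = 9,095); 3/5 of 9095 = 5457, so 5,457 needed; 5,461 in favor. Satisfied.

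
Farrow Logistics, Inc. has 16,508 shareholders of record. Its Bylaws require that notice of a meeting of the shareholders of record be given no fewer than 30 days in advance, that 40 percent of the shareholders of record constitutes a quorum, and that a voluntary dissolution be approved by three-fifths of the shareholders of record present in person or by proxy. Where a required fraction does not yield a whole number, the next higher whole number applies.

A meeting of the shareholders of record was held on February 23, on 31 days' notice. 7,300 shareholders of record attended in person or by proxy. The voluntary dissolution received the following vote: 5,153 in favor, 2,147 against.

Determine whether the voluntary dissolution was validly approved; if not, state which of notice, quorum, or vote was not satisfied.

Notice: 31 days given; 30 required. Satisfied.
Quorum: 40% of 16,508 = 6,603.20, rounded up to 6,604; 7,300 present. Satisfied.
Vote: requires three-fifths of those present (7,300); 3/5 of 7300 = 4380, so 4,380 needed; 5,153 in favor. Satisfied.

Valid — all requirements satisfied.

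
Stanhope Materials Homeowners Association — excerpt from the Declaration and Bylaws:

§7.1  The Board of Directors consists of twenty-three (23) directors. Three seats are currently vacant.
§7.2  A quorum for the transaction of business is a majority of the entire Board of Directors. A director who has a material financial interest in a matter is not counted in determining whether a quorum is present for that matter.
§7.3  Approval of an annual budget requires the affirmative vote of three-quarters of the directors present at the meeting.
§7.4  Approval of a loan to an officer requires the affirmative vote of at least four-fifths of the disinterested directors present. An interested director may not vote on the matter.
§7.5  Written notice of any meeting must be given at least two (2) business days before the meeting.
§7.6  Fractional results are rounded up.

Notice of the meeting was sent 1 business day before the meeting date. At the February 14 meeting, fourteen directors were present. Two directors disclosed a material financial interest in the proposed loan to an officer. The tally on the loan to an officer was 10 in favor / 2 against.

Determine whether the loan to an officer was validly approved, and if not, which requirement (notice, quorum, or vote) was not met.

Notice: 1 business day given; 2 required (1 < 2). Not satisfied.
Quorum: 14 present, but the 2 interested directors do not count, leaving 12. Quorum is 12. Satisfied.
Vote: the loan to an officer requires four-fifths of the disinterested directors present (14 − 2 = 12). 4/5 of 12 = 9.60, rounded up to 10, so 10 affirmative votes are needed; 10 voted in favor. Satisfied.

Invalid — notice requirement not satisfied.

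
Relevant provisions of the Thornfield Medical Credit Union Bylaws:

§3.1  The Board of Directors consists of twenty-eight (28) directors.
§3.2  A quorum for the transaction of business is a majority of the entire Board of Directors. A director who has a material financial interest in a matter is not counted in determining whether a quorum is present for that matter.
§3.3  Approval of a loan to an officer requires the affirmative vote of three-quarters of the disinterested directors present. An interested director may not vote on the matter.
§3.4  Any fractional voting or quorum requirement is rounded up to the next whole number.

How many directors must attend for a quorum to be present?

A majority of 28 is 15.

15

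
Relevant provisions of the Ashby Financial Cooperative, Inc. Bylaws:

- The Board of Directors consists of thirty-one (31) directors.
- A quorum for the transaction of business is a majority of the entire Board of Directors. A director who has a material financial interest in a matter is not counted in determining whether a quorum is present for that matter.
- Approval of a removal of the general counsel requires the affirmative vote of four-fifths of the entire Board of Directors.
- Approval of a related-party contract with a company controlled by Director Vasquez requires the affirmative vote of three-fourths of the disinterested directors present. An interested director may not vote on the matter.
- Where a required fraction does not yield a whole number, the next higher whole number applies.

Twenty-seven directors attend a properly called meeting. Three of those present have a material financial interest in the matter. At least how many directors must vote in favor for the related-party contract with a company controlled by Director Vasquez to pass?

The related-party contract with a company controlled by Director Vasquez requires three-fourths of the disinterested directors present (27 − 3 = 24).
3/4 of 24 = 18.

18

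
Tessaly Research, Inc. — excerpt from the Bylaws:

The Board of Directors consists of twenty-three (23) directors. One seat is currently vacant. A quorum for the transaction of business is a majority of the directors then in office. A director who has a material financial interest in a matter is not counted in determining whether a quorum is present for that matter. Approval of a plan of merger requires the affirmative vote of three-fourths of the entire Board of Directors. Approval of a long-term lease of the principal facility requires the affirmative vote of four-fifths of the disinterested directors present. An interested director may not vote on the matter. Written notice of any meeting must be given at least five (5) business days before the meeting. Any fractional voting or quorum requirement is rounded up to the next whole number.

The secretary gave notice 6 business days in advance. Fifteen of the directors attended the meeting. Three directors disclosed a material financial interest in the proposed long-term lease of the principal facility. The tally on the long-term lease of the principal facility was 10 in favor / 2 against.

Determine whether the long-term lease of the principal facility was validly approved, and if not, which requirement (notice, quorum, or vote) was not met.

Notice: 6 business days given; 5 required (6 ≥ 5). Satisfied.
Quorum: 15 present, but the 3 interested directors do not count, leaving 12. Quorum is 12. Satisfied.
Vote: the long-term lease of the principal facility requires four-fifths of the disinterested directors present (15 − 3 = 12). 4/5 of 12 = 9.60, rounded up to 10, so 10 affirmative votes are needed; 10 voted in favor. Satisfied.

Valid — all requirements satisfied.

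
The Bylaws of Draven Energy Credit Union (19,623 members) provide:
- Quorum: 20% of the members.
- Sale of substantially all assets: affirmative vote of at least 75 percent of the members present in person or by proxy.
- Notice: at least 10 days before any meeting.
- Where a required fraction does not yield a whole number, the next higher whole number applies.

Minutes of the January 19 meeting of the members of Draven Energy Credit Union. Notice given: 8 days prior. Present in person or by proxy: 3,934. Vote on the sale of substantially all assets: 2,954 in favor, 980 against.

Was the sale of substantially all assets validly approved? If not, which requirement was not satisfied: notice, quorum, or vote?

Invalid — notice requirement not satisfied.

Notice: 8 days given; 10 required. Not satisfied.
Quorum: 20% of 19,623 = 3,924.60, rounded up to 3,925; 3,934 present. Satisfied.
Vote: requires three-fourths of those present (3,934); 3/4 of 3934 = 2950.50, rounded up to 2951, so 2,951 needed; 2,954 in favor. Satisfied.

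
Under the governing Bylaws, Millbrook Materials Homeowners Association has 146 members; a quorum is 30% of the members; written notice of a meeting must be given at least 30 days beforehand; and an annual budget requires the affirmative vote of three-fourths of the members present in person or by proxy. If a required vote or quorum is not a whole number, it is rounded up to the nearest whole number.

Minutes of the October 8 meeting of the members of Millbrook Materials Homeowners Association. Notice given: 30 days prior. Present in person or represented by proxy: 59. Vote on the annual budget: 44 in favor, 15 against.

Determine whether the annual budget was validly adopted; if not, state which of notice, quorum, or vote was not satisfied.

Invalid — vote requirement not satisfied.

Notice: 30 days given; 30 required. Satisfied.
Quorum: 30% of 146 = 43.80, rounded up to 44; 59 present. Satisfied.
Vote: requires three-fourths of those present (59); 3/4 of 59 = 44.25, rounded up to 45, so 45 needed; 44 in favor. Not satisfied.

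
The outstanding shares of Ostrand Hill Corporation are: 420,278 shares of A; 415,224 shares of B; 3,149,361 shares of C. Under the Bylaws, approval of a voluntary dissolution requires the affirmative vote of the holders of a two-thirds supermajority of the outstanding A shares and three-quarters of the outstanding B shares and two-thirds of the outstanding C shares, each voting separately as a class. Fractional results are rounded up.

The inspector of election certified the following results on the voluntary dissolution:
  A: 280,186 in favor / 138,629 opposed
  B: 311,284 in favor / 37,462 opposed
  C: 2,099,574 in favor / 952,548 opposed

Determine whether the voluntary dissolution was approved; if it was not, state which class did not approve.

A: 2/3 of 420278 = 280185.33, rounded up to 280186; 280,186 required, 280,186 in favor — approved.
B: 3/4 of 415224 = 311418; 311,418 required, 311,284 in favor — not approved.
C: 2/3 of 3149361 = 2099574; 2,099,574 required, 2,099,574 in favor — approved.

Not approved — the B shares did not give the required vote.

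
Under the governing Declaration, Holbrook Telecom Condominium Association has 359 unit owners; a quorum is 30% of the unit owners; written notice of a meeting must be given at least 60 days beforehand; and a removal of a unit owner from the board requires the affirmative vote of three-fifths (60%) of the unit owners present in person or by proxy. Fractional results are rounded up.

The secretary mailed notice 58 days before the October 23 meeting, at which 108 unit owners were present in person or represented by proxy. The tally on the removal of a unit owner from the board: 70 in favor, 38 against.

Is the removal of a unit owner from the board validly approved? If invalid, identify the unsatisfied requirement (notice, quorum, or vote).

Invalid — notice requirement not satisfied.

Notice: 58 days given; 60 required. Not satisfied.
Quorum: 30% of 359 = 107.70, rounded up to 108; 108 present. Satisfied.
Vote: requires three-fifths of those present (108); 3/5 of 108 = 64.80, rounded up to 65, so 65 needed; 70 in favor. Satisfied.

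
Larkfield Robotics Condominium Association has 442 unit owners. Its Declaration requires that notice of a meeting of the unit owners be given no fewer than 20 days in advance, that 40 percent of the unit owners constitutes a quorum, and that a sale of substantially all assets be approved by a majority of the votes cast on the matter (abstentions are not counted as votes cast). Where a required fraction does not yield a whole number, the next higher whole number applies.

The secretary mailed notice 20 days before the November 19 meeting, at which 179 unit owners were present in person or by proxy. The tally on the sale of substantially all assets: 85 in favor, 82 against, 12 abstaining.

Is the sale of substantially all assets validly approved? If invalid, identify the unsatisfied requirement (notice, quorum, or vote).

Valid — all requirements satisfied.

Notice: 20 days given; 20 required. Satisfied.
Quorum: 40% of 442 = 176.80, rounded up to 177; 179 present. Satisfied.
Vote: requires a majority of the votes cast (179 − 12 abstaining = 167); a majority of 167 is 84, so 84 needed; 85 in favor. Satisfied.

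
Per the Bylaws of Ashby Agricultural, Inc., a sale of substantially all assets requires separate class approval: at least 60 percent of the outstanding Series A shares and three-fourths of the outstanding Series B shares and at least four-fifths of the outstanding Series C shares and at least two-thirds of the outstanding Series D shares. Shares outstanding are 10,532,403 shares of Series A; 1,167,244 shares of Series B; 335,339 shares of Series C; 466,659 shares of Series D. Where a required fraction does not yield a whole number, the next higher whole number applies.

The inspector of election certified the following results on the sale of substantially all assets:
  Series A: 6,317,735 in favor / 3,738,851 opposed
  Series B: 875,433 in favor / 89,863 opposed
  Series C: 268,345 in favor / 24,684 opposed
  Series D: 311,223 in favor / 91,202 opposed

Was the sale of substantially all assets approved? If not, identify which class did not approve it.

Not approved — the Series A shares did not give the required vote.

Series A: 3/5 of 10532403 = 6319441.80, rounded up to 6319442; 6,319,442 required, 6,317,735 in favor — not approved.
Series B: 3/4 of 1167244 = 875433; 875,433 required, 875,433 in favor — approved.
Series C: 4/5 of 335339 = 268271.20, rounded up to 268272; 268,272 required, 268,345 in favor — approved.
Series D: 2/3 of 466659 = 311106; 311,106 required, 311,223 in favor — approved.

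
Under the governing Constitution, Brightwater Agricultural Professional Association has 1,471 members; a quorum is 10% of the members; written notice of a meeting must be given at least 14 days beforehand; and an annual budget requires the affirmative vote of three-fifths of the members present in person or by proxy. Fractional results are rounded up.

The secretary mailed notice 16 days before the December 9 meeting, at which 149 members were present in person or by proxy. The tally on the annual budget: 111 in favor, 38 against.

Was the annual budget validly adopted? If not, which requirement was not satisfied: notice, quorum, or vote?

Valid — all requirements satisfied.

Notice: 16 days given; 14 required. Satisfied.
Quorum: 10% of 1,471 = 147.10, rounded up to 148; 149 present. Satisfied.
Vote: requires three-fifths of those present (149); 3/5 of 149 = 89.40, rounded up to 90, so 90 needed; 111 in favor. Satisfied.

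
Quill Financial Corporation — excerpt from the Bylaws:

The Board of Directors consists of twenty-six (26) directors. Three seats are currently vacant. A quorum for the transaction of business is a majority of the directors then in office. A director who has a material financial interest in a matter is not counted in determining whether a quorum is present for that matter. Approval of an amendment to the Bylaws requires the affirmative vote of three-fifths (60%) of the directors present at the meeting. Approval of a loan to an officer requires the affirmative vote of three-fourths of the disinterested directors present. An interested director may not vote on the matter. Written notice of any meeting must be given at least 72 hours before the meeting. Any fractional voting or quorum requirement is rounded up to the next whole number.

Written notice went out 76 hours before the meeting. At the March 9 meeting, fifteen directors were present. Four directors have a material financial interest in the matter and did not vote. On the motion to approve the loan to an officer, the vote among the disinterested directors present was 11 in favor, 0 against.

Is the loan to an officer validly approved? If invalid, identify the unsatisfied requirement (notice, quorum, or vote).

Notice: 76 hours given; 72 required (76 ≥ 72). Satisfied.
Quorum: 15 present, but the 4 interested directors do not count, leaving 11. Quorum is 12. Not satisfied.
Vote: the loan to an officer requires three-fourths of the disinterested directors present (15 − 4 = 11). 3/4 of 11 = 8.25, rounded up to 9, so 9 affirmative votes are needed; 11 voted in favor. Satisfied. (Moot — without a quorum no business can be validly transacted.)

Invalid — quorum requirement not satisfied.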